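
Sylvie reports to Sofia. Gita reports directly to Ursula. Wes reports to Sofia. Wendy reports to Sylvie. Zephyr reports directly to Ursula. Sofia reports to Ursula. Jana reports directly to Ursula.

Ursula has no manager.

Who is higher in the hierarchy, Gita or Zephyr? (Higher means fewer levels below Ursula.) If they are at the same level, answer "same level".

same level

Both Gita and Zephyr are 1 level below Ursula.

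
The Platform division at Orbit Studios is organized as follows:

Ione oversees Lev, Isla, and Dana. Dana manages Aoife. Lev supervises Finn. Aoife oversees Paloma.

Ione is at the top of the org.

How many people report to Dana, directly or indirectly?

Dana directly manages Aoife. Under Aoife: Paloma (1). That's 2 in total.

2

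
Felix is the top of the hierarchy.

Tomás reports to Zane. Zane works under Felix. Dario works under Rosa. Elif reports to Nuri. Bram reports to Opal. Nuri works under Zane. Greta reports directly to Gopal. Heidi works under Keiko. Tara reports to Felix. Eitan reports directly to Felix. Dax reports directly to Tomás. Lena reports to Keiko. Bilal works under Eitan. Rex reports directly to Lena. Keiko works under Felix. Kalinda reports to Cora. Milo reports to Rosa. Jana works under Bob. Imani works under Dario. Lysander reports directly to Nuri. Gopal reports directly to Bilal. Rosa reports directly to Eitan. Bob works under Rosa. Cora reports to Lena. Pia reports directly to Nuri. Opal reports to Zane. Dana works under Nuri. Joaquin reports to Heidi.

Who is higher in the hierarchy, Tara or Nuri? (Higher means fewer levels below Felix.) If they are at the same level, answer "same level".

Tara is 1 level below Felix; Nuri is 2. Tara is higher.

Tara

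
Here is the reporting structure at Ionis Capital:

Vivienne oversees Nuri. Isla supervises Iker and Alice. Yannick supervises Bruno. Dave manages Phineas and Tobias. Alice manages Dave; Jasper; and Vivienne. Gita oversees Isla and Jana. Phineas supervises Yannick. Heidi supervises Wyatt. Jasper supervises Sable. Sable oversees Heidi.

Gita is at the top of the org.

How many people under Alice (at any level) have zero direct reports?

The people in Alice's organization with no one reporting to them are Wyatt, Nuri, Tobias, Bruno. That is 4.

4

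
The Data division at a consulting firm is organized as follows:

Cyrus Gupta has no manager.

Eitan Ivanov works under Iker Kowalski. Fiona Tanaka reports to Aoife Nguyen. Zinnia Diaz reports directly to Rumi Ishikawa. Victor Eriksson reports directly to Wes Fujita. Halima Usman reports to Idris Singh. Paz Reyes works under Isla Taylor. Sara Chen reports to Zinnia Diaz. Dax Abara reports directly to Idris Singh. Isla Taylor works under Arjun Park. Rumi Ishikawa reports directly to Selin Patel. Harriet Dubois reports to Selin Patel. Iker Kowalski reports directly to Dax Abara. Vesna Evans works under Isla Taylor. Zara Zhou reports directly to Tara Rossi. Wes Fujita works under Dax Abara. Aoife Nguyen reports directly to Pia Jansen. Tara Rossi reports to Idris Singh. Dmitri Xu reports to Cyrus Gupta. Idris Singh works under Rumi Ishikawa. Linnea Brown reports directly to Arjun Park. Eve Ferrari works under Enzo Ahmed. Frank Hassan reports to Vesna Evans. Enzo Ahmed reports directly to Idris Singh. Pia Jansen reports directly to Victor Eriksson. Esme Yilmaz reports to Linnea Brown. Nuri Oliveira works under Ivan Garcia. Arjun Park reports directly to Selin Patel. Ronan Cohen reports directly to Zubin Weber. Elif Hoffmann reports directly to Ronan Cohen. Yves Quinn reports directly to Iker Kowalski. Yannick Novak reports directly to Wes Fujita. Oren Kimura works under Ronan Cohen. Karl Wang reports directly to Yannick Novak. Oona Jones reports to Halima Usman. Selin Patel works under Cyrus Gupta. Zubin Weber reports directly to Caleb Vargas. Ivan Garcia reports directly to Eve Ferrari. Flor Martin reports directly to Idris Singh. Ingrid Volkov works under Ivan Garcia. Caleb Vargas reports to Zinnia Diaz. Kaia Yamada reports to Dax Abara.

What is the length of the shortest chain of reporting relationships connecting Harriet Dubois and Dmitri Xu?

Harriet Dubois is 2 levels below Cyrus Gupta, and Dmitri Xu is 1 level below Cyrus Gupta (their lowest common manager). The shortest path runs up from Harriet Dubois to Cyrus Gupta and back down to Dmitri Xu: 2 + 1 = 3 links.

3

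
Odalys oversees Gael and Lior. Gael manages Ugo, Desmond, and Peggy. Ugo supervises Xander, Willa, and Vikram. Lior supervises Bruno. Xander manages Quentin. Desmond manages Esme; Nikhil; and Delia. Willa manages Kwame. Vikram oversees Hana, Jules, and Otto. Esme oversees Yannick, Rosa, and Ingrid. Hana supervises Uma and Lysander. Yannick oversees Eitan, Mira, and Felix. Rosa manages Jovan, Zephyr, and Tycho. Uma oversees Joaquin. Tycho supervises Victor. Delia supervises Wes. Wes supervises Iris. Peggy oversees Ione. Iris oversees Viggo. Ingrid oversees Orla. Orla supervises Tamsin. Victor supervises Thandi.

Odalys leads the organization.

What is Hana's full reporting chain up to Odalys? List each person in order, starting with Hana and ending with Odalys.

Hana reports to Vikram. Vikram reports to Ugo. Ugo reports to Gael. Gael reports to Odalys. Odalys is at the top.

Hana -> Vikram -> Ugo -> Gael -> Odalys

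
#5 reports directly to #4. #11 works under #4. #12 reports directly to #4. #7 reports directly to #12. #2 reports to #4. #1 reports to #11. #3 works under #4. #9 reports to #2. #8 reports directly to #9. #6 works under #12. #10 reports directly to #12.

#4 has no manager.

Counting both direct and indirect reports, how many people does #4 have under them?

11

#4 directly manages #5, #11, #12, #2, #3. #5 has no reports. Under #11: #1 (1). Under #12: #10, #6, #7 (3). Under #2: #9, #8 (2). #3 has no reports. So #4's organization is 5 direct reports plus everyone under them: 1 + 2 + 4 + 3 + 1 = 11.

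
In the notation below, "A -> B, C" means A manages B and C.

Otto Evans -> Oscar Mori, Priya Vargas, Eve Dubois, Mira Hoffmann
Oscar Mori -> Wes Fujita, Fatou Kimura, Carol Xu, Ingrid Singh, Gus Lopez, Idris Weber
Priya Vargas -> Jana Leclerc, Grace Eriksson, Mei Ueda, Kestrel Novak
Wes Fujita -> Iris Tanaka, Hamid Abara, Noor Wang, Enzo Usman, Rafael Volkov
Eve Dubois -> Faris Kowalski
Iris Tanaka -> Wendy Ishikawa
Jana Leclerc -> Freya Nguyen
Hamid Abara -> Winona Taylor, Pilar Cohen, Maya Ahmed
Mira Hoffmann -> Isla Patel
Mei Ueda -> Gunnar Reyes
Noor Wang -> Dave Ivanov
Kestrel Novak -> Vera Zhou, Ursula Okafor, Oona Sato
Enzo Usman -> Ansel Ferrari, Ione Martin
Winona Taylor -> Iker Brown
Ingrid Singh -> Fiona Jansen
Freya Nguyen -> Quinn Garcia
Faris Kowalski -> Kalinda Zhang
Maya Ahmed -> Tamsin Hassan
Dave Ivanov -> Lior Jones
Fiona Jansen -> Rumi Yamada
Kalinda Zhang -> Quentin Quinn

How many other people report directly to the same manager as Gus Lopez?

Gus Lopez reports to Oscar Mori. Oscar Mori's other direct reports are Wes Fujita, Fatou Kimura, Carol Xu, Ingrid Singh, Idris Weber — 5 peers.

5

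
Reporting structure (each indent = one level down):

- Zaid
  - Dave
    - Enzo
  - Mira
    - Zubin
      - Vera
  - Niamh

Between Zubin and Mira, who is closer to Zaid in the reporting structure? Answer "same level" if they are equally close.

Zubin is 2 levels below Zaid; Mira is 1. Mira is higher.

Mira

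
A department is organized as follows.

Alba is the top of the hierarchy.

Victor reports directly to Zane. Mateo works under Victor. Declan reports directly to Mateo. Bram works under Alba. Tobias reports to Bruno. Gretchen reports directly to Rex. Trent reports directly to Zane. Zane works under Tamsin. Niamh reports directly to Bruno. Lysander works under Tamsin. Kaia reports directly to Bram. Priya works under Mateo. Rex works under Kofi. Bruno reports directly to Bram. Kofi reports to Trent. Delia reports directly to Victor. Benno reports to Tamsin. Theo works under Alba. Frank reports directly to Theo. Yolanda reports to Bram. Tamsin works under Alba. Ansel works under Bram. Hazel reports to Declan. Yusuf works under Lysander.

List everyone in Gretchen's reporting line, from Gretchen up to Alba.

Gretchen reports to Rex. Rex reports to Kofi. Kofi reports to Trent. Trent reports to Zane. Zane reports to Tamsin. Tamsin reports to Alba. Alba is at the top.

Gretchen -> Rex -> Kofi -> Trent -> Zane -> Tamsin -> Alba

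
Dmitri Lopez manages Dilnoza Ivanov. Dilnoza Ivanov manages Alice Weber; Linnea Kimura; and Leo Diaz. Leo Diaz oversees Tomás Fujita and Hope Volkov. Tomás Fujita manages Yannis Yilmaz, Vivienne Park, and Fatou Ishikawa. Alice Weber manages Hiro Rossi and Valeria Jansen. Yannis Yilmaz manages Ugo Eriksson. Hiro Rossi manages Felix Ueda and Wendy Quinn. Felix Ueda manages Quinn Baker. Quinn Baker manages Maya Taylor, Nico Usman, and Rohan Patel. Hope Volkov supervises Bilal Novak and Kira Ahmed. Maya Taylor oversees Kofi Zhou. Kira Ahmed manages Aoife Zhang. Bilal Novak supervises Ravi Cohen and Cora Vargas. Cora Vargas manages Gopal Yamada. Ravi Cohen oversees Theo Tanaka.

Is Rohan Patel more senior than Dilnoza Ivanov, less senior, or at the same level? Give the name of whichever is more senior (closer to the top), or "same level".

Rohan Patel is 6 levels below Dmitri Lopez; Dilnoza Ivanov is 1. Dilnoza Ivanov is higher.

Dilnoza Ivanov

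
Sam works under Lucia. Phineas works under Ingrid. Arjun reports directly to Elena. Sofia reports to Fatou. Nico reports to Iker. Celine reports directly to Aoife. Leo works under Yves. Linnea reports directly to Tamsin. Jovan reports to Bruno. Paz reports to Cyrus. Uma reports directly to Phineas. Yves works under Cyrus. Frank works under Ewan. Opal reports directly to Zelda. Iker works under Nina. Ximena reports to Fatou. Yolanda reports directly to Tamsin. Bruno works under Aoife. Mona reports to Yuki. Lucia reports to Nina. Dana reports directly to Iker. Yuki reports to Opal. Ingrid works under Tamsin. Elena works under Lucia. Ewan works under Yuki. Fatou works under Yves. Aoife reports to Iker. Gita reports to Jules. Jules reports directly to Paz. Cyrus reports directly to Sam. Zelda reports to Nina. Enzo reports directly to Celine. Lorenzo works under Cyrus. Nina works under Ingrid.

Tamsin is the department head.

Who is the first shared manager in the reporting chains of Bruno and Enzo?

Bruno's chain of managers is Aoife, Iker, Nina, Ingrid, Tamsin. Enzo's chain of managers is Celine, Aoife, Iker, Nina, Ingrid, Tamsin. The first manager that appears in both chains is Aoife.

Aoife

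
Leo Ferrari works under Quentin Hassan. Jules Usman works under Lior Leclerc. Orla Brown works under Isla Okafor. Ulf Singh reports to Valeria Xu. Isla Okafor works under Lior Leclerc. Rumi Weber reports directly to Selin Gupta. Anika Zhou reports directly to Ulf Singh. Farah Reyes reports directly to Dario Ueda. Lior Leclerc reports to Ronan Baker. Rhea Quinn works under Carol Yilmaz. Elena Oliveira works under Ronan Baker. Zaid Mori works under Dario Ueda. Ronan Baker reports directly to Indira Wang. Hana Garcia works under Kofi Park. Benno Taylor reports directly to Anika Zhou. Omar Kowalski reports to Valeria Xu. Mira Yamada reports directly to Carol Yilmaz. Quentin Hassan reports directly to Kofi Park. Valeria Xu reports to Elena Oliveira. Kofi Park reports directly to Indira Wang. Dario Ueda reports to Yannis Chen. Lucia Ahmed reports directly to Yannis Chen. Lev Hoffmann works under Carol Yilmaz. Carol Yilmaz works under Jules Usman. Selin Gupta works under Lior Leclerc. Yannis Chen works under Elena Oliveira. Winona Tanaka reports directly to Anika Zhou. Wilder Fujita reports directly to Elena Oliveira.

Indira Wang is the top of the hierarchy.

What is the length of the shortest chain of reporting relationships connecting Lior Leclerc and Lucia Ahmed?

4

Lior Leclerc is 1 level below Ronan Baker, and Lucia Ahmed is 3 levels below Ronan Baker (their lowest common manager). The shortest path runs up from Lior Leclerc to Ronan Baker and back down to Lucia Ahmed: 1 + 3 = 4 links.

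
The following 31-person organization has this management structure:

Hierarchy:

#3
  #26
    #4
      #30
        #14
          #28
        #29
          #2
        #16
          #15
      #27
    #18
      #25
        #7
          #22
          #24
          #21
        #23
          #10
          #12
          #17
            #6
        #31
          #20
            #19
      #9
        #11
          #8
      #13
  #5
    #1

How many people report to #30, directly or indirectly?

6

#30 directly manages #14, #29, #16. Under #14: #28 (1). Under #29: #2 (1). Under #16: #15 (1). So #30's organization is 3 direct reports plus everyone under them: 2 + 2 + 2 = 6.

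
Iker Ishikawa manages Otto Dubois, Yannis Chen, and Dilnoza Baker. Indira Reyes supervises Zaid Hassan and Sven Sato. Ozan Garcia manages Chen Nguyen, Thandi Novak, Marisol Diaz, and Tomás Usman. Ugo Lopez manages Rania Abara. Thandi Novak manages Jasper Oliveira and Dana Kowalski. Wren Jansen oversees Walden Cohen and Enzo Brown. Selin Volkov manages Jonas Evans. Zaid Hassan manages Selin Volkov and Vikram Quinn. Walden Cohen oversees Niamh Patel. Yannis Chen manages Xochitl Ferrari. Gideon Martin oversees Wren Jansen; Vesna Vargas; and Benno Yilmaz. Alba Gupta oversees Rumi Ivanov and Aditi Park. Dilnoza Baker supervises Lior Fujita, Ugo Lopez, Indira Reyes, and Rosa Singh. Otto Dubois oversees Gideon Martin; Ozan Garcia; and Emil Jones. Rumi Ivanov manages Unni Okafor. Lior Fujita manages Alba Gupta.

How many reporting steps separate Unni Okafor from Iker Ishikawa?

Chain from Unni Okafor up to Iker Ishikawa: Unni Okafor → Rumi Ivanov → Alba Gupta → Lior Fujita → Dilnoza Baker → Iker Ishikawa. That is 5 steps up, so Unni Okafor is 5 levels below Iker Ishikawa.

5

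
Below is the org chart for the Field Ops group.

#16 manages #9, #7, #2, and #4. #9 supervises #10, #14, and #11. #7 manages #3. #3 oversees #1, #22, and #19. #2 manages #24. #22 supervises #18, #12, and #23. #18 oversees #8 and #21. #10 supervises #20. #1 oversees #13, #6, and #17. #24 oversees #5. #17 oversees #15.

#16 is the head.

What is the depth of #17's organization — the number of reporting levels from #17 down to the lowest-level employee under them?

1

The longest chain under #17 runs #17 → #15, which is 1 level below #17.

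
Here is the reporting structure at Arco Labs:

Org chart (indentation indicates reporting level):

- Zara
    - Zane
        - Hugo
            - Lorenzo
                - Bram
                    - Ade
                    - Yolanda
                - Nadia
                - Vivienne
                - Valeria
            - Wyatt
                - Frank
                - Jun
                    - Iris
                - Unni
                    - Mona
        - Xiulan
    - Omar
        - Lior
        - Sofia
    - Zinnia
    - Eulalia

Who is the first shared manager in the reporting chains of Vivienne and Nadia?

Lorenzo

Vivienne's chain of managers is Lorenzo, Hugo, Zane, Zara. Nadia's chain of managers is Lorenzo, Hugo, Zane, Zara. The first manager that appears in both chains is Lorenzo.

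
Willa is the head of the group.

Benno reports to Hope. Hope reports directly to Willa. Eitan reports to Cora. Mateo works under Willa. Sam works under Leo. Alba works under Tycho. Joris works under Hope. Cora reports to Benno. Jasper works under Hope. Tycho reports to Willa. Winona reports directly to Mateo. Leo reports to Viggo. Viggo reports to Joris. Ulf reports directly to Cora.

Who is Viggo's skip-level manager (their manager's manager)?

Viggo reports to Joris, and Joris reports to Hope. So Viggo's skip-level manager is Hope.

Hope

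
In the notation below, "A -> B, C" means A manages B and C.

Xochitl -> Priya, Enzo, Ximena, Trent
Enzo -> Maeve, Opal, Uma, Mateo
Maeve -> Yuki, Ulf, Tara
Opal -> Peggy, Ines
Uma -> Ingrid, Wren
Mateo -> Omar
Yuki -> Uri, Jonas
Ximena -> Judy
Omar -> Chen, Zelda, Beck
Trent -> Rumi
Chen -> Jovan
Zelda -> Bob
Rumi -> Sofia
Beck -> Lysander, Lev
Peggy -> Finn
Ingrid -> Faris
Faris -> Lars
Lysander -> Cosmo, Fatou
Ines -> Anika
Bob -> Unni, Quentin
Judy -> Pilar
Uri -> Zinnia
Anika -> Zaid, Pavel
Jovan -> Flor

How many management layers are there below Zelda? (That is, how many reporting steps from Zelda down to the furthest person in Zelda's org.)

The longest chain under Zelda runs Zelda → Bob → Quentin, which is 2 levels below Zelda.

2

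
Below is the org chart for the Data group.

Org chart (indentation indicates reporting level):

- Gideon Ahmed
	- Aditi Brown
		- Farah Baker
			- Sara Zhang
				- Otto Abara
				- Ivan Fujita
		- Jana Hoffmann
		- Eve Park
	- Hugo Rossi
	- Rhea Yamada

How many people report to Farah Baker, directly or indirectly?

Farah Baker directly manages Sara Zhang. Under Sara Zhang: Ivan Fujita, Otto Abara (2). That's 3 in total.

3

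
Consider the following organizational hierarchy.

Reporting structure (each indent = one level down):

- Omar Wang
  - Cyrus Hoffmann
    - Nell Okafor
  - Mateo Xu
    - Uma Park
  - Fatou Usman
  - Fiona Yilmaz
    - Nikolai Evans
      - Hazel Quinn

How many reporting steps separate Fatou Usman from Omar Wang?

Chain from Fatou Usman up to Omar Wang: Fatou Usman → Omar Wang. That is 1 step up, so Fatou Usman is 1 level below Omar Wang.

1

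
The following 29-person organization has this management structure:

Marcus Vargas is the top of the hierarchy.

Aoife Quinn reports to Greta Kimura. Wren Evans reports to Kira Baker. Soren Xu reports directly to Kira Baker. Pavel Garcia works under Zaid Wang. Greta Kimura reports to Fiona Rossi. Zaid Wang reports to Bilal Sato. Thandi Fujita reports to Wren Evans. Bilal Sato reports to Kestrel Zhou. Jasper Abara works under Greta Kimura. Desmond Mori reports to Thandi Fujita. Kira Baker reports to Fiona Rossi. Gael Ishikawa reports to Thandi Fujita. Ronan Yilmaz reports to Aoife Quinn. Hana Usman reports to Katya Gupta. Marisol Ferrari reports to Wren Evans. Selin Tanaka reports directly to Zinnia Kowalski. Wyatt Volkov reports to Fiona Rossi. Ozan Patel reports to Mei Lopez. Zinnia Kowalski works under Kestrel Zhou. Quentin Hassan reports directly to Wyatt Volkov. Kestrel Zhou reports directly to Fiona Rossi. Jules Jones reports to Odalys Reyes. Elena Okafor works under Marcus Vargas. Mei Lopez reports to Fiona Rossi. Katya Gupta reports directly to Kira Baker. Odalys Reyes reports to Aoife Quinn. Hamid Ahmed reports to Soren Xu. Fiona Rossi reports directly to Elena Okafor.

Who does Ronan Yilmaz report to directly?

Aoife Quinn

Ronan Yilmaz reports directly to Aoife Quinn.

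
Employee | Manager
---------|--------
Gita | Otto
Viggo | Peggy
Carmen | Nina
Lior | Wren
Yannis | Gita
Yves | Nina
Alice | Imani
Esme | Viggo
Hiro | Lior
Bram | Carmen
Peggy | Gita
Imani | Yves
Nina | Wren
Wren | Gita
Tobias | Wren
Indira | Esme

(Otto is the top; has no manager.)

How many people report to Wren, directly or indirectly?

9

Wren directly manages Nina, Tobias, Lior. Under Nina: Carmen, Bram, Yves, Imani, Alice (5). Tobias has no reports. Under Lior: Hiro (1). So Wren's organization is 3 direct reports plus everyone under them: 6 + 1 + 2 = 9.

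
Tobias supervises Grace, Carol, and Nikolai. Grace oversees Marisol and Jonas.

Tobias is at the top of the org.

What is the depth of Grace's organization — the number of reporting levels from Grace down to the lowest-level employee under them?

The longest chain under Grace runs Grace → Marisol, which is 1 level below Grace.

1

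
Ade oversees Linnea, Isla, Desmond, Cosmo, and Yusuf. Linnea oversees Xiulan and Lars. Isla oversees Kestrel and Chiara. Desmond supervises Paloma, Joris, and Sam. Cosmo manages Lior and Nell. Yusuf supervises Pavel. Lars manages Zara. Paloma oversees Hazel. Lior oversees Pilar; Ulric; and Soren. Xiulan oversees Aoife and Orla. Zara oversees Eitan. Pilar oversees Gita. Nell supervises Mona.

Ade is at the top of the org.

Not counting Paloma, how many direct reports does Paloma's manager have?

Paloma reports to Desmond. Desmond's other direct reports are Joris, Sam — 2 peers.

2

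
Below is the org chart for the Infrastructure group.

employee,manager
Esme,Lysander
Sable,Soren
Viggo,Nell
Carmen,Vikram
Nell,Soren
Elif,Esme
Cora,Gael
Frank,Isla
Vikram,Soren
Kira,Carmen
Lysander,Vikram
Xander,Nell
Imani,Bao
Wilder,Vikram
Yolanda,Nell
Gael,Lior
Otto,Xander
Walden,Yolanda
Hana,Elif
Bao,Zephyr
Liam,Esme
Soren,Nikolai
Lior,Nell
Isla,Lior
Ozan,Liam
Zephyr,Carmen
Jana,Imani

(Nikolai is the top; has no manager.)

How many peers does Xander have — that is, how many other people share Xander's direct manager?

Xander reports to Nell. Nell's other direct reports are Lior, Yolanda, Viggo — 3 peers.

3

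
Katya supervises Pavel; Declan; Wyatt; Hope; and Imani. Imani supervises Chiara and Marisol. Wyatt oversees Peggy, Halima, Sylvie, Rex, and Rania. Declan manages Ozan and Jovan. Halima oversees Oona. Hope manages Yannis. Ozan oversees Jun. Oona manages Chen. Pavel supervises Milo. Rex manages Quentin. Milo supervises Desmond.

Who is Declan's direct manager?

Declan reports directly to Katya.

Katya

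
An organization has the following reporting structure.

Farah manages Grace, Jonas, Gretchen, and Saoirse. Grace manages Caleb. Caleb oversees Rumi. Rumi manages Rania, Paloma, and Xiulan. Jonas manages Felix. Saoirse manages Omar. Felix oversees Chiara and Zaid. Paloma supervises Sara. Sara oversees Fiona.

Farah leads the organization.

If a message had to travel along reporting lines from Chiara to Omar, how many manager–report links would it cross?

5

Chiara is 3 levels below Farah, and Omar is 2 levels below Farah (their lowest common manager). The shortest path runs up from Chiara to Farah and back down to Omar: 3 + 2 = 5 links.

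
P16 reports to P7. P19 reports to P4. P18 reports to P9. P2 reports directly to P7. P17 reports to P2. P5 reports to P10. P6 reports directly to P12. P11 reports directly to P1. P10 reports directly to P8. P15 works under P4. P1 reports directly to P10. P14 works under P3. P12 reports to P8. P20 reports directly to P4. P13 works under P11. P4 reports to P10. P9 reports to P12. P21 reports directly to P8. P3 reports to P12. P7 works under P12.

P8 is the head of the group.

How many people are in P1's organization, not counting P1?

P1 directly manages P11. Under P11: P13 (1). That's 2 in total.

2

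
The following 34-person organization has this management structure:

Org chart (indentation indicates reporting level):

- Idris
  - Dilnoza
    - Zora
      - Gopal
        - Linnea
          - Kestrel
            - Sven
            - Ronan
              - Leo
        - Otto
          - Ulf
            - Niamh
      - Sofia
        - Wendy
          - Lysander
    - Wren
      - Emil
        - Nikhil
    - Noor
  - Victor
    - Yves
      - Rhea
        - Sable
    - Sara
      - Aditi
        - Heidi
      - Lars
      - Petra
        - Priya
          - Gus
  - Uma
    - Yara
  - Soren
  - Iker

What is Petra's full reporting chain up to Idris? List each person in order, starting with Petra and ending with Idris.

Petra reports to Sara. Sara reports to Victor. Victor reports to Idris. Idris is at the top.

Petra -> Sara -> Victor -> Idris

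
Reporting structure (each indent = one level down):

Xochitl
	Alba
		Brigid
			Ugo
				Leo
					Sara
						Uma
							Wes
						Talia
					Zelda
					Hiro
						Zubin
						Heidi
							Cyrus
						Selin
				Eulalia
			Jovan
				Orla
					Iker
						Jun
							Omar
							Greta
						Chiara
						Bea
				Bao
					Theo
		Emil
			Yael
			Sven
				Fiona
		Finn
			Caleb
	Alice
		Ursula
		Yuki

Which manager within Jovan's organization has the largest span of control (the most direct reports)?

Direct-report counts within Jovan's organization: Jovan has 2; Bao has 1; Orla has 1; Iker has 3; Jun has 2. The largest is 3, held by Iker.

Iker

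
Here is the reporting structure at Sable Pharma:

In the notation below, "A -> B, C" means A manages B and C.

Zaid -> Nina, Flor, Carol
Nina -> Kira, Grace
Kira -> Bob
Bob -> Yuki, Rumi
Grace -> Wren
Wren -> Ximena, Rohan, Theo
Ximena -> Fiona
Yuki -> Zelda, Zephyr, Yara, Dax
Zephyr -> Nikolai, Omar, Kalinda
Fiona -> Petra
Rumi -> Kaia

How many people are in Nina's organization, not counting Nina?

19

Nina directly manages Kira, Grace. Under Kira: Bob, Rumi, Kaia, Yuki, Dax, Yara, Zephyr, Kalinda, Omar, Nikolai, Zelda (11). Under Grace: Wren, Theo, Rohan, Ximena, Fiona, Petra (6). So Nina's organization is 2 direct reports plus everyone under them: 12 + 7 = 19.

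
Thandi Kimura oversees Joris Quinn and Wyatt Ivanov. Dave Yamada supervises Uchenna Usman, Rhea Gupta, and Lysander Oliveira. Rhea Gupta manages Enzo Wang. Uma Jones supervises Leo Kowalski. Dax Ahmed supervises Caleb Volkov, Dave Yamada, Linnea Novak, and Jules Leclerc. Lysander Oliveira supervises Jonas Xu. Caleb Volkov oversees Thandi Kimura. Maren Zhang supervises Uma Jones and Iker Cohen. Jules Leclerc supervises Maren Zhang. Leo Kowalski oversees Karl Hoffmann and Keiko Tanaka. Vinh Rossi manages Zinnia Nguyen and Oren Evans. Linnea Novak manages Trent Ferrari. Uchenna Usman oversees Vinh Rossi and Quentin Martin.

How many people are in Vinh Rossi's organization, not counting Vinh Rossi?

Vinh Rossi directly manages Zinnia Nguyen, Oren Evans. Zinnia Nguyen has no reports. Oren Evans has no reports. So Vinh Rossi's organization is 2 direct reports plus everyone under them: 1 + 1 = 2.

2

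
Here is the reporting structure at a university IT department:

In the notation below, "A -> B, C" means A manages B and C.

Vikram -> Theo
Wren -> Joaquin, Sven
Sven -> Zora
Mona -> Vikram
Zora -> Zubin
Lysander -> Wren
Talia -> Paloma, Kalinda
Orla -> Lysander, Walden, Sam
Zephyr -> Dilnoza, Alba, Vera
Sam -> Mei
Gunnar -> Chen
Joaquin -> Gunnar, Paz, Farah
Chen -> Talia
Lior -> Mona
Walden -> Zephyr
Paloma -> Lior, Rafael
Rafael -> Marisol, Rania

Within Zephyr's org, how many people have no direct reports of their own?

The people in Zephyr's organization with no one reporting to them are Vera, Alba, Dilnoza. That is 3.

3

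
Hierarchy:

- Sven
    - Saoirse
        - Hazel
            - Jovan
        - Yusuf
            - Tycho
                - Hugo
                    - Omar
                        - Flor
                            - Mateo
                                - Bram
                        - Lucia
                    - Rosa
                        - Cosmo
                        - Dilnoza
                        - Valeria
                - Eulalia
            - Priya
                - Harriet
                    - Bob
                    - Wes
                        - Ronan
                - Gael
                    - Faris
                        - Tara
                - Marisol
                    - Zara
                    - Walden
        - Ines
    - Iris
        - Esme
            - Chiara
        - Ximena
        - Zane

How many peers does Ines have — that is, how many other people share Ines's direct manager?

Ines reports to Saoirse. Saoirse's other direct reports are Hazel, Yusuf — 2 peers.

2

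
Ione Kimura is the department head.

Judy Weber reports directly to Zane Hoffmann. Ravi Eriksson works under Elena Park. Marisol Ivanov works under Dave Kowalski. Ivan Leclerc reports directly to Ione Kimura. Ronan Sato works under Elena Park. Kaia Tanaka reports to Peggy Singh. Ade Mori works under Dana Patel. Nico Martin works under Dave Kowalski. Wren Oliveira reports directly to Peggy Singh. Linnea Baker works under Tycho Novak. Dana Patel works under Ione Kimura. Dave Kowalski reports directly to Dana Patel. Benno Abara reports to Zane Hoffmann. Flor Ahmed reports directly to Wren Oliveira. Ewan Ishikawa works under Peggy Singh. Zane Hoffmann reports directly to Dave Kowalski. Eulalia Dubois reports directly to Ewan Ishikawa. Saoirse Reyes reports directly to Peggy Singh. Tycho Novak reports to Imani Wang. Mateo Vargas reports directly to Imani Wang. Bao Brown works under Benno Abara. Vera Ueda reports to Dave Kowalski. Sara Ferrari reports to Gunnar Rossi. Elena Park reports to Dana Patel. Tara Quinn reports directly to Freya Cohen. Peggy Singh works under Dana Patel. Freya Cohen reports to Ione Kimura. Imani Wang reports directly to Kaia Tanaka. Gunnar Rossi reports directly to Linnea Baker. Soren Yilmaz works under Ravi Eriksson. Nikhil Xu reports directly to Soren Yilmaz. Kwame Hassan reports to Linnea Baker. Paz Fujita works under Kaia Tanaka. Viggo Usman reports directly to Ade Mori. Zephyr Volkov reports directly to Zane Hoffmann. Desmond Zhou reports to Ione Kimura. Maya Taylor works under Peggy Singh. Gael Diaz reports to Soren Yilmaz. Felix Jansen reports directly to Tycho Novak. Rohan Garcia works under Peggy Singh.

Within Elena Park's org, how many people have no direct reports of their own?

3

The people in Elena Park's organization with no one reporting to them are Ronan Sato, Nikhil Xu, Gael Diaz. That is 3.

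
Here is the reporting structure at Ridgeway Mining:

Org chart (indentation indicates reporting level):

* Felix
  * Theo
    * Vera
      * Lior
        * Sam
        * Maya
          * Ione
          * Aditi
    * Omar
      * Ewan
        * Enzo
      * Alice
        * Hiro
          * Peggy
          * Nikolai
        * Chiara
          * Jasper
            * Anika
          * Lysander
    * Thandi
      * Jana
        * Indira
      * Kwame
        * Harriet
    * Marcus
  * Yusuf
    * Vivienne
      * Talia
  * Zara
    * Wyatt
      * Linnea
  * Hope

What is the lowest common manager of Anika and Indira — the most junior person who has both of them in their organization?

Theo

Anika's chain of managers is Jasper, Chiara, Alice, Omar, Theo, Felix. Indira's chain of managers is Jana, Thandi, Theo, Felix. The first manager that appears in both chains is Theo.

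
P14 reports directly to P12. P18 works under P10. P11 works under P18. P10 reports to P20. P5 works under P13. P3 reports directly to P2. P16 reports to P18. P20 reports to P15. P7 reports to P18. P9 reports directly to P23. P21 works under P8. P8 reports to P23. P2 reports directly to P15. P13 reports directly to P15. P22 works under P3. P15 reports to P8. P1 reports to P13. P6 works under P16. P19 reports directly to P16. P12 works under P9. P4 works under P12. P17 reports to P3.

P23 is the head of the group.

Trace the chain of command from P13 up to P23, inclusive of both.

P13 reports to P15. P15 reports to P8. P8 reports to P23. P23 is at the top.

P13 -> P15 -> P8 -> P23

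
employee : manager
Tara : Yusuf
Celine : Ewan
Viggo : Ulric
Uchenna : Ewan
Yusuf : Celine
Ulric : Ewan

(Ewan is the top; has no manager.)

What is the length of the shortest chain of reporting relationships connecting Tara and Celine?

Tara is in Celine's organization: the chain from Tara up to Celine is Tara → Yusuf → Celine, which is 2 links.

2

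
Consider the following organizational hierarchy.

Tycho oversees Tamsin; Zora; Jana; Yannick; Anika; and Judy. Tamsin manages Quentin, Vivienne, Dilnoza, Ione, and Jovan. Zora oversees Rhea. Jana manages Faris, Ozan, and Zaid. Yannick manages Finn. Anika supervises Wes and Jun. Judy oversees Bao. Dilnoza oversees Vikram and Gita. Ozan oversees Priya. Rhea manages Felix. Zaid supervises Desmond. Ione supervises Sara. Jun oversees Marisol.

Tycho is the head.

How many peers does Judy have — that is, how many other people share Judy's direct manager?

Judy reports to Tycho. Tycho's other direct reports are Tamsin, Zora, Jana, Yannick, Anika — 5 peers.

5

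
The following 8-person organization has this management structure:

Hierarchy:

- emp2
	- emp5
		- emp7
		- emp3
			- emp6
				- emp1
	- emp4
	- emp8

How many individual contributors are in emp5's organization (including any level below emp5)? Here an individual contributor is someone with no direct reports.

The people in emp5's organization with no one reporting to them are emp1, emp7. That is 2.

2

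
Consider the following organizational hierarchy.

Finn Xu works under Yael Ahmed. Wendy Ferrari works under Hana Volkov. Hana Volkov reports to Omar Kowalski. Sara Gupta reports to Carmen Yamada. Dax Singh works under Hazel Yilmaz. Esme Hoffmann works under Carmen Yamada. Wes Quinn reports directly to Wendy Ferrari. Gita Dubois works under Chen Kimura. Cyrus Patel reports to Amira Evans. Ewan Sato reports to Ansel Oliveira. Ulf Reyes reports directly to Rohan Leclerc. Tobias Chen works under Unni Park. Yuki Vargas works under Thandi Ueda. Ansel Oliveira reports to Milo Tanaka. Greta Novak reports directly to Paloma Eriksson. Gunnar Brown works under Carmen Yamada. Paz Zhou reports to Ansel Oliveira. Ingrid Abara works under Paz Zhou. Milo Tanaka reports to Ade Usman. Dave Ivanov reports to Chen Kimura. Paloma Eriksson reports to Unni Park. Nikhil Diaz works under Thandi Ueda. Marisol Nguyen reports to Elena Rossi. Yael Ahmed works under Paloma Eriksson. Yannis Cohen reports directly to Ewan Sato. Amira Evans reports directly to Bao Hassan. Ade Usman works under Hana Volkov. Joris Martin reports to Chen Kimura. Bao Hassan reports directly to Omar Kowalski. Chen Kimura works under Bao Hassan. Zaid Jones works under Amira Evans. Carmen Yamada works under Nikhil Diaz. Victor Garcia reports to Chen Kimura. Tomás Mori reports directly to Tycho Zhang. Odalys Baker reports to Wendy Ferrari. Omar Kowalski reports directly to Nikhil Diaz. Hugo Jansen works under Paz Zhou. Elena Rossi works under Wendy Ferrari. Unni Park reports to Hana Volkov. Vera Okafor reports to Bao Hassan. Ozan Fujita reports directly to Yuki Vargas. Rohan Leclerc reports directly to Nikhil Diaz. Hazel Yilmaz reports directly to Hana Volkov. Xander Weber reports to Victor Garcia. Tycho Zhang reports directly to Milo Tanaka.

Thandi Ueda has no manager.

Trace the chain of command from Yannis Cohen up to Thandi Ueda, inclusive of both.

Yannis Cohen -> Ewan Sato -> Ansel Oliveira -> Milo Tanaka -> Ade Usman -> Hana Volkov -> Omar Kowalski -> Nikhil Diaz -> Thandi Ueda

Yannis Cohen reports to Ewan Sato. Ewan Sato reports to Ansel Oliveira. Ansel Oliveira reports to Milo Tanaka. Milo Tanaka reports to Ade Usman. Ade Usman reports to Hana Volkov. Hana Volkov reports to Omar Kowalski. Omar Kowalski reports to Nikhil Diaz. Nikhil Diaz reports to Thandi Ueda. Thandi Ueda is at the top.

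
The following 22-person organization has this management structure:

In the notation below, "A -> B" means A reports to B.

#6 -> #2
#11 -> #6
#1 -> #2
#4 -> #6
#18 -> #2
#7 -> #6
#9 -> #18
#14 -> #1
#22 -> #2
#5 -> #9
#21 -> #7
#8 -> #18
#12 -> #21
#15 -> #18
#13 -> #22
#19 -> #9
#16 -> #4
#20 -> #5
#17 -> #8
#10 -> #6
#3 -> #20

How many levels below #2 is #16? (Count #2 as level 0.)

3

Chain from #16 up to #2: #16 → #4 → #6 → #2. That is 3 steps up, so #16 is 3 levels below #2.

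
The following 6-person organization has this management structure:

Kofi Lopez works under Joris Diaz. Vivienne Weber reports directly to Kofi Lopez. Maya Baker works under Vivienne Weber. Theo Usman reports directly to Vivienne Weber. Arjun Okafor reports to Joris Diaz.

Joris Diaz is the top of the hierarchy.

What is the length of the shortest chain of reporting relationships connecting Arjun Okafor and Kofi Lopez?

Arjun Okafor is 1 level below Joris Diaz, and Kofi Lopez is 1 level below Joris Diaz (their lowest common manager). The shortest path runs up from Arjun Okafor to Joris Diaz and back down to Kofi Lopez: 1 + 1 = 2 links.

2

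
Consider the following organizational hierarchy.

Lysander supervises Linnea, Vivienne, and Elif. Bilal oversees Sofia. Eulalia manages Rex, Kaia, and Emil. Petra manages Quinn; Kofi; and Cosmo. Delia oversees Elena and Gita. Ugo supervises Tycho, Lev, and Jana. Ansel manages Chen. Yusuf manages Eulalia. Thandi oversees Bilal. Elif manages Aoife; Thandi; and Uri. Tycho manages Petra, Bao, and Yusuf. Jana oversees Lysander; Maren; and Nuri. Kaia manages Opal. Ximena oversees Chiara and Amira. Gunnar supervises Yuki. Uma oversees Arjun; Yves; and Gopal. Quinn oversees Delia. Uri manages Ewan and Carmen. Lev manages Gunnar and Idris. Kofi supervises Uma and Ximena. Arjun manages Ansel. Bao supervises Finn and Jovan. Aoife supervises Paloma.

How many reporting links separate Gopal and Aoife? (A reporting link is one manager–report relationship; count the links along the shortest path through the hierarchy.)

Gopal is 5 levels below Ugo, and Aoife is 4 levels below Ugo (their lowest common manager). The shortest path runs up from Gopal to Ugo and back down to Aoife: 5 + 4 = 9 links.

9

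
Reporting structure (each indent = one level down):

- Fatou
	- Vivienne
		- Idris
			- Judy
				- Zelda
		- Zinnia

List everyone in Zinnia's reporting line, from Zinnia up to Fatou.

Zinnia reports to Vivienne. Vivienne reports to Fatou. Fatou is at the top.

Zinnia -> Vivienne -> Fatou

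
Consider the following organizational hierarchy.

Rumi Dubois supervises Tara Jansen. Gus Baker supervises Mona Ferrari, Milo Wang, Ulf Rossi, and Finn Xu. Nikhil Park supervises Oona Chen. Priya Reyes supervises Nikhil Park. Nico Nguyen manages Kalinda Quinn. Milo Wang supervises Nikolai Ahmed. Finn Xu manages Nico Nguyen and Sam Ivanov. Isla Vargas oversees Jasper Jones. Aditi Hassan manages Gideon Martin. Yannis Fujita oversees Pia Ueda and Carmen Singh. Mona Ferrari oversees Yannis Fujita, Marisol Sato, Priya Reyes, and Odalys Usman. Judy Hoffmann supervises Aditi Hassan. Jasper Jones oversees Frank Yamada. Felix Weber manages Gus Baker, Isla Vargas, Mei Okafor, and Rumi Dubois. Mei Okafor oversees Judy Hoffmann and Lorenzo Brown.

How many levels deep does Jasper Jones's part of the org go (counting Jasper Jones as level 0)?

1

The longest chain under Jasper Jones runs Jasper Jones → Frank Yamada, which is 1 level below Jasper Jones.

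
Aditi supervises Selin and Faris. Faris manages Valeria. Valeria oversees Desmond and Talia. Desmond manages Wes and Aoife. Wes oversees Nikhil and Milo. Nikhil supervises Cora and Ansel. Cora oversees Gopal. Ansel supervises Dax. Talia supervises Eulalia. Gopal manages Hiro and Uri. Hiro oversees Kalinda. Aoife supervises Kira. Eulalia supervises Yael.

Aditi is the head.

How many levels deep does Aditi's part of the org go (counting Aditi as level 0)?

9

The longest chain under Aditi runs Aditi → Faris → Valeria → Desmond → Wes → Nikhil → Cora → Gopal → Hiro → Kalinda, which is 9 levels below Aditi.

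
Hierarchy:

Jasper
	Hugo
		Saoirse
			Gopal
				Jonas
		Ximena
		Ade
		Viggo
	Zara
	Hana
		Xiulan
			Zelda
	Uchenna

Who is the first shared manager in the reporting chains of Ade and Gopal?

Hugo

Ade's chain of managers is Hugo, Jasper. Gopal's chain of managers is Saoirse, Hugo, Jasper. The first manager that appears in both chains is Hugo.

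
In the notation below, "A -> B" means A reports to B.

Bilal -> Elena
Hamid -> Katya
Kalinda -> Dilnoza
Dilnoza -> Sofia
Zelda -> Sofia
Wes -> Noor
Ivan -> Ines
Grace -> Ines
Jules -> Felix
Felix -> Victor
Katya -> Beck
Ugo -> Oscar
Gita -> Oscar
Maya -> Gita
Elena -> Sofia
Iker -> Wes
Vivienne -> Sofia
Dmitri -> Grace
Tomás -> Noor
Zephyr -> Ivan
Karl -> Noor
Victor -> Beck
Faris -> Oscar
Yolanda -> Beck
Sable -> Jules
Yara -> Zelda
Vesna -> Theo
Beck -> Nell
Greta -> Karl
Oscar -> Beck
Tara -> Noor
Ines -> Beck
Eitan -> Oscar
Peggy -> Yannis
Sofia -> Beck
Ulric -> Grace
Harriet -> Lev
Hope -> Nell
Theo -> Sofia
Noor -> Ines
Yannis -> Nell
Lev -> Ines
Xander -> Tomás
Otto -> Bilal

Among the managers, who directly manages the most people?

Direct-report counts: Nell has 3; Yannis has 1; Beck has 6; Katya has 1; Victor has 1; Felix has 1; Jules has 1; Sofia has 5; Theo has 1; Dilnoza has 1; Elena has 1; Bilal has 1; Zelda has 1; Oscar has 4; Gita has 1; Ines has 4; Lev has 1; Grace has 2; Ivan has 1; Noor has 4; Karl has 1; Tomás has 1; Wes has 1. The largest is 6, held by Beck.

Beck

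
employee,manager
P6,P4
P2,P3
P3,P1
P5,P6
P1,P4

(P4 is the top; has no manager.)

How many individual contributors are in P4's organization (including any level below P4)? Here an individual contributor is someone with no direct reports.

The people in P4's organization with no one reporting to them are P2, P5. That is 2.

2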